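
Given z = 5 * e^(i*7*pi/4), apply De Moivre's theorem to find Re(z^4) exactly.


Step 1: By De Moivre's theorem, z^4 = 5^4 * e^(i*4*7*pi/4) = 625 * (cos(7*pi) + i*sin(7*pi))
Step 2: |z|^4 = 5^4 = 625
Step 3: Reduce the angle mod 2*pi: 7*pi - 6*pi = pi
Step 4: cos(pi) = -1
Step 5: Re(z^4) = 625 * (-1) = -625

-625


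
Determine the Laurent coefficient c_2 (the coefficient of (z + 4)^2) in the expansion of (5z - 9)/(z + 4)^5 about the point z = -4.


Step 1: Write the numerator in powers of (z + 4): 5z - 9 = 5(z + 4) + (5*(-4) - 9) = 5(z + 4) - 29
Step 2: Divide by (z + 4)^5: f(z) = -29(z + 4)^(-5) + 5(z + 4)^(-4)
Step 3: This finite sum is the Laurent series of f about z = -4.
Step 4: Only the powers -5 and -4 appear, so the coefficient of (z + 4)^2 = 0

0


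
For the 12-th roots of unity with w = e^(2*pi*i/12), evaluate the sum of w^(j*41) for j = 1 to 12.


Step 1: The sum sum_{j=1}^{n} w^(k*j) equals n if n | k, else 0.
Step 2: Here n = 12, k = 41
Step 3: Does n divide k? 12 | 41 -> False
Step 4: Sum = 0

0


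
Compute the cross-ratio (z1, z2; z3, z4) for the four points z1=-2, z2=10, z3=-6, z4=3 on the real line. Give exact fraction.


Step 1: (z1-z3)(z2-z4) = 4 * 7 = 28
Step 2: (z1-z4)(z2-z3) = (-5) * 16 = -80
Step 3: Cross-ratio = -28/80 = -7/20

-7/20


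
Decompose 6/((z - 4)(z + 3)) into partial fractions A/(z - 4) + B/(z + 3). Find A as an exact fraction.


Step 1: Multiply both sides by (z - 4) and set z = 4
Step 2: A = 6 / (4 + 3)
Step 3: A = 6 / 7
Step 4: A = 6/7

6/7


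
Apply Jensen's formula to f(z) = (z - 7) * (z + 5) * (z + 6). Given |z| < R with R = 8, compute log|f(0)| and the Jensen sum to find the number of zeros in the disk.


Jensen's formula: (1/2pi)*integral log|f(Re^it)|dt = log|f(0)| + sum_{|a_k|<R} log(R/|a_k|)
Step 1: f(0) = (-7) * 5 * 6 = -210
Step 2: log|f(0)| = log|7| + log|-5| + log|-6| = 5.3471
Step 3: Zeros inside |z| < 8: 7, -5, -6
Step 4: Jensen sum = log(8/7) + log(8/5) + log(8/6) = 0.8912
Step 5: n(R) = number of terms in the Jensen sum = count of zeros inside |z| < 8 = 3

3


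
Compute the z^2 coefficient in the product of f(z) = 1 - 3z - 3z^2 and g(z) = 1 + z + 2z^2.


Step 1: z^2 term in f*g comes from: (1)*(2z^2) + (-3z)*(z) + (-3z^2)*(1)
Step 2: = 2 - 3 - 3
Step 3: = -4

-4


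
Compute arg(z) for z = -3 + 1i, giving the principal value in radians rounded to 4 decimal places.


Step 1: z = -3 + 1i
Step 2: arg(z) = atan2(1, -3)
Step 3: arg(z) = 2.8198

2.8198


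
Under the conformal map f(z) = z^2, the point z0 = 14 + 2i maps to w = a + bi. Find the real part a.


Step 1: z0 = 14 + 2i
Step 2: z0^2 = 14^2 - 2^2 + 56i
Step 3: real part = 196 - 4 = 192

192


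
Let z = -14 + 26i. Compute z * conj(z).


Step 1: conj(z) = -14 - 26i
Step 2: z * conj(z) = (-14)^2 + 26^2
Step 3: = 196 + 676 = 872

872


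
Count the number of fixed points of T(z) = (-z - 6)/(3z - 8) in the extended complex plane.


Step 1: Fixed points satisfy T(z) = z
Step 2: 3z^2 - 7z + 6 = 0
Step 3: Discriminant = (-7)^2 - 4*3*6 = -23
Step 4: Number of fixed points = 2

2


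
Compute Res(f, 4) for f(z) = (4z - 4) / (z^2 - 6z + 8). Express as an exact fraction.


Step 1: Q(z) = z^2 - 6z + 8 = (z - 4)(z - 2)
Step 2: Q'(z) = 2z - 6
Step 3: Q'(4) = 2, P(4) = 12
Step 4: Res = P(4)/Q'(4) = 12/2 = 6

6


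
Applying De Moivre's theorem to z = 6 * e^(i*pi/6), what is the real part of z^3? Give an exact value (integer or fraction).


Step 1: By De Moivre's theorem, z^3 = 6^3 * e^(i*3*pi/6) = 216 * (cos(pi/2) + i*sin(pi/2))
Step 2: |z|^3 = 6^3 = 216
Step 3: The angle pi/2 already lies in [0, 2*pi)
Step 4: cos(pi/2) = 0
Step 5: Re(z^3) = 216 * 0 = 0

0


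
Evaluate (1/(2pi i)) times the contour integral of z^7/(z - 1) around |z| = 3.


Step 1: f(z) = z^7, a = 1 is inside |z| = 3
Step 2: By Cauchy integral formula: (1/(2pi*i)) * integral = f(a)
Step 3: f(1) = 1^7 = 1

1


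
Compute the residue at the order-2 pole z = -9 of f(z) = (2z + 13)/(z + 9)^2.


Step 1: Pole of order 2 at z = -9
Step 2: Res = lim d/dz [(z + 9)^2 * f(z)] as z -> -9
Step 3: (z + 9)^2 * f(z) = 2z + 13
Step 4: d/dz[2z + 13] = 2

2


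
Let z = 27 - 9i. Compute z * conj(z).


Step 1: conj(z) = 27 + 9i
Step 2: z * conj(z) = 27^2 + (-9)^2
Step 3: = 729 + 81 = 810

810


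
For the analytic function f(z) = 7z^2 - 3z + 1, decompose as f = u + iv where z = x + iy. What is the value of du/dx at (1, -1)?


Step 1: f(z) = 7(x+iy)^2 - 3(x+iy) + 1
Step 2: u = 7(x^2 - y^2) - 3x + 1
Step 3: u_x = 14x - 3
Step 4: At (1, -1): u_x = 14 - 3 = 11

11


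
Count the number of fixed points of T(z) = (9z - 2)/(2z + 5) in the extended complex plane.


Step 1: Fixed points satisfy T(z) = z
Step 2: 2z^2 - 4z + 2 = 0
Step 3: Discriminant = (-4)^2 - 4*2*2 = 0
Step 4: Number of fixed points = 1

1


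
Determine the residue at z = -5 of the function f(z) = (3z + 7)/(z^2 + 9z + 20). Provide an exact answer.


Step 1: Q(z) = z^2 + 9z + 20 = (z + 5)(z + 4)
Step 2: Q'(z) = 2z + 9
Step 3: Q'(-5) = -1, P(-5) = -8
Step 4: Res = P(-5)/Q'(-5) = -8/(-1) = 8

8


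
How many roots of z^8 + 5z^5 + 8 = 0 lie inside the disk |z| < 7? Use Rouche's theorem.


Step 1: On |z| = 7 the three terms have sizes |z^8| = 7^8 = 5764801, |5z^5| = 5*7^5 = 84035, |8| = 8
Step 2: The dominant term is g(z) = z^8; let h(z) = 5z^5 + 8 so f = g + h
Step 3: On |z| = 7: |g| = 5764801 and |h| <= 84035 + 8 = 84043
Step 4: Since 5764801 > 84043, |h| < |g| on |z| = 7, so by Rouche f has the same number of zeros as g inside |z| < 7
Step 5: g(z) = z^8 has 8 zeros (all at the origin) inside |z| < 7. Answer = 8

8


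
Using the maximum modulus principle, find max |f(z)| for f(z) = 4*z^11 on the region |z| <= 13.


Step 1: On |z| = 13, |f(z)| = 4 * |z|^11 = 4 * 13^11
Step 2: By maximum modulus principle, maximum is on boundary.
Step 3: Maximum = 4 * 1792160394037 = 7168641576148

7168641576148


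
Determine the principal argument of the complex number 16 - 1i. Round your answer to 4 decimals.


Step 1: z = 16 - 1i
Step 2: arg(z) = atan2(-1, 16)
Step 3: arg(z) = -0.0624

-0.0624


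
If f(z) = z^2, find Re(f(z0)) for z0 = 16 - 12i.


Step 1: z0 = 16 - 12i
Step 2: z0^2 = 16^2 - (-12)^2 - 384i
Step 3: real part = 256 - 144 = 112

112


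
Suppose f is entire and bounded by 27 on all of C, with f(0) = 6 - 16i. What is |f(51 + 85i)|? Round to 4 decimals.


Step 1: By Liouville's theorem, a bounded entire function is constant.
Step 2: f(z) = f(0) = 6 - 16i for all z.
Step 3: |f(w)| = |6 - 16i| = sqrt(36 + 256)
Step 4: = 17.088

17.088


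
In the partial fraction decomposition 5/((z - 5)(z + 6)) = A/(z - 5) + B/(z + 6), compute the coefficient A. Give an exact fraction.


Step 1: Multiply both sides by (z - 5) and set z = 5
Step 2: A = 5 / (5 + 6)
Step 3: A = 5 / 11
Step 4: A = 5/11

5/11


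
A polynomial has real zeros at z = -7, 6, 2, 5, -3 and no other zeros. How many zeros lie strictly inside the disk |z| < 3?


Step 1: Check each root:
  z = -7: |-7| = 7 >= 3
  z = 6: |6| = 6 >= 3
  z = 2: |2| = 2 < 3
  z = 5: |5| = 5 >= 3
  z = -3: |-3| = 3 >= 3
Step 2: Count = 1

1


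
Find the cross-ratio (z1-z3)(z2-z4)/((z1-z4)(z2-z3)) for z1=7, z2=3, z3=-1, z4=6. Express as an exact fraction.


Step 1: (z1-z3)(z2-z4) = 8 * (-3) = -24
Step 2: (z1-z4)(z2-z3) = 1 * 4 = 4
Step 3: Cross-ratio = -24/4 = -6

-6


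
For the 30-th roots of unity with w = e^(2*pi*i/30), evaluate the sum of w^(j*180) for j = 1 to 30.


Step 1: The sum sum_{j=1}^{n} w^(k*j) equals n if n | k, else 0.
Step 2: Here n = 30, k = 180
Step 3: Does n divide k? 30 | 180 -> True
Step 4: Sum = 30

30


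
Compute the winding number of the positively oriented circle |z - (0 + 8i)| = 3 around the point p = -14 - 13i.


Step 1: Center c = (0, 8), radius = 3
Step 2: |p - c|^2 = (-14)^2 + (-21)^2 = 637
Step 3: r^2 = 9
Step 4: |p-c| > r so winding number = 0

0


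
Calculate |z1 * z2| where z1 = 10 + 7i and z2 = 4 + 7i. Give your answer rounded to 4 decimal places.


Step 1: |z1| = sqrt(10^2 + 7^2) = sqrt(149)
Step 2: |z2| = sqrt(4^2 + 7^2) = sqrt(65)
Step 3: |z1*z2| = |z1|*|z2| = sqrt(149) * sqrt(65) = sqrt(149 * 65) = sqrt(9685)
Step 4: = 98.4124

98.4124


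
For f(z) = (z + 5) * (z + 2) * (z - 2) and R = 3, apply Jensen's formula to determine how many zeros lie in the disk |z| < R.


Jensen's formula: (1/2pi)*integral log|f(Re^it)|dt = log|f(0)| + sum_{|a_k|<R} log(R/|a_k|)
Step 1: f(0) = 5 * 2 * (-2) = -20
Step 2: log|f(0)| = log|-5| + log|-2| + log|2| = 2.9957
Step 3: Zeros inside |z| < 3: -2, 2
Step 4: Jensen sum = log(3/2) + log(3/2) = 0.8109
Step 5: n(R) = number of terms in the Jensen sum = count of zeros inside |z| < 3 = 2

2


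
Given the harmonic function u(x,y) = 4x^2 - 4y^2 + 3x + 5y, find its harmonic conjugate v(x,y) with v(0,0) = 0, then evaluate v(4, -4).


Step 1: v_x = -u_y = 8y - 5
Step 2: v_y = u_x = 8x + 3
Step 3: v = 8xy - 5x + 3y + C
Step 4: v(0,0) = 0 => C = 0
Step 5: v(4, -4) = -160

-160


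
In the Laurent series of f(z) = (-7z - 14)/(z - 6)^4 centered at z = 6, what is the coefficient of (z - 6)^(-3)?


Step 1: Write the numerator in powers of (z - 6): -7z - 14 = -7(z - 6) + (-7*6 - 14) = -7(z - 6) - 56
Step 2: Divide by (z - 6)^4: f(z) = -56(z - 6)^(-4) - 7(z - 6)^(-3)
Step 3: This finite sum is the Laurent series of f about z = 6.
Step 4: Coefficient of (z - 6)^(-3) = coefficient of (z - 6) in the re-centred numerator = -7

-7


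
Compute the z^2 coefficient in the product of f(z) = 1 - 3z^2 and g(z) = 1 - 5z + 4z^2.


Step 1: z^2 term in f*g comes from: (1)*(4z^2) + (0)*(-5z) + (-3z^2)*(1)
Step 2: = 4 + 0 - 3
Step 3: = 1

1


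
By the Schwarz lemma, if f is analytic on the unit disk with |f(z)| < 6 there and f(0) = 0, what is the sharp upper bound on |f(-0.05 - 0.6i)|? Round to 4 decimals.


Step 1: g = f/6 maps D -> D with g(0) = 0, so by the Schwarz lemma |g(z)| <= |z|, i.e. |f(z)| <= 6|z|; this is sharp (f(z) = 6z).
Step 2: |z0|^2 = (-0.05)^2 + (-0.6)^2 = 0.3625
Step 3: |z0| = sqrt(0.3625) = 0.60208
Step 4: Best bound = 6 * |z0| = 6 * 0.60208 = 3.6125

3.6125


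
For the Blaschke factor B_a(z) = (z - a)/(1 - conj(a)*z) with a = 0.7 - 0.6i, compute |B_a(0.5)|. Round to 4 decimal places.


Step 1: Numerator z0 - a = 0.5 - (0.7 - 0.6i) = -0.2 + 0.6i
Step 2: Denominator 1 - conj(a)*z0 = 1 - (0.7 + 0.6i)*0.5 = 0.65 - 0.3i
Step 3: |z0 - a|^2 = (-0.2)^2 + 0.6^2 = 0.4; |1 - conj(a)*z0|^2 = 0.65^2 + (-0.3)^2 = 0.5125
Step 4: |B_a(0.5)| = sqrt(0.4 / 0.5125) = sqrt(0.780488)
Step 5: = 0.8835

0.8835


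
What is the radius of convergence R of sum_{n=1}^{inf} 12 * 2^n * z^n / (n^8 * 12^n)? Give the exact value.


Step 1: General term a_n = 12 * 2^n / (n^8 * 12^n)
Step 2: By the root test, |a_n|^(1/n) = 12^(1/n) * 2 / (n^(8/n) * 12) -> 2/12 as n -> infinity (since 12^(1/n) -> 1 and n^(8/n) -> 1)
Step 3: R = 1/lim|a_n|^(1/n) = 12/2 = 6

6


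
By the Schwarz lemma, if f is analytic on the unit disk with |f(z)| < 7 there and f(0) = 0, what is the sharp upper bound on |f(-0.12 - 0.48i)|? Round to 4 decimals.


Step 1: g = f/7 maps D -> D with g(0) = 0, so by the Schwarz lemma |g(z)| <= |z|, i.e. |f(z)| <= 7|z|; this is sharp (f(z) = 7z).
Step 2: |z0|^2 = (-0.12)^2 + (-0.48)^2 = 0.2448
Step 3: |z0| = sqrt(0.2448) = 0.494773
Step 4: Best bound = 7 * |z0| = 7 * 0.494773 = 3.4634

3.4634


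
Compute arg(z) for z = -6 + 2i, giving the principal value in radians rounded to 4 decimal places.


Step 1: z = -6 + 2i
Step 2: arg(z) = atan2(2, -6)
Step 3: arg(z) = 2.8198

2.8198


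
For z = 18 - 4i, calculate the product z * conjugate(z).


Step 1: conj(z) = 18 + 4i
Step 2: z * conj(z) = 18^2 + (-4)^2
Step 3: = 324 + 16 = 340

340


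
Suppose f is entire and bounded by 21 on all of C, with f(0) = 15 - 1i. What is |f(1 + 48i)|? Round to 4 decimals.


Step 1: By Liouville's theorem, a bounded entire function is constant.
Step 2: f(z) = f(0) = 15 - 1i for all z.
Step 3: |f(w)| = |15 - 1i| = sqrt(225 + 1)
Step 4: = 15.0333

15.0333


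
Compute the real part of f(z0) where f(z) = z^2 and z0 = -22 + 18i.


Step 1: z0 = -22 + 18i
Step 2: z0^2 = (-22)^2 - 18^2 - 792i
Step 3: real part = 484 - 324 = 160

160


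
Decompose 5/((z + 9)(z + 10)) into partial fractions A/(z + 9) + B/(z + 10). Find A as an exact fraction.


Step 1: Multiply both sides by (z + 9) and set z = -9
Step 2: A = 5 / (-9 + 10)
Step 3: A = 5 / 1
Step 4: A = 5

5


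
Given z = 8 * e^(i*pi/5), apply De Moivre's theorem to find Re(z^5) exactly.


Step 1: By De Moivre's theorem, z^5 = 8^5 * e^(i*5*pi/5) = 32768 * (cos(pi) + i*sin(pi))
Step 2: |z|^5 = 8^5 = 32768
Step 3: The angle pi already lies in [0, 2*pi)
Step 4: cos(pi) = -1
Step 5: Re(z^5) = 32768 * (-1) = -32768

-32768


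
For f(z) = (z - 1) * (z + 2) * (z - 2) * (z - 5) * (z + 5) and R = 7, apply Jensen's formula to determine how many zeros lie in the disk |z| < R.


Jensen's formula: (1/2pi)*integral log|f(Re^it)|dt = log|f(0)| + sum_{|a_k|<R} log(R/|a_k|)
Step 1: f(0) = (-1) * 2 * (-2) * (-5) * 5 = -100
Step 2: log|f(0)| = log|1| + log|-2| + log|2| + log|5| + log|-5| = 4.6052
Step 3: Zeros inside |z| < 7: 1, -2, 2, 5, -5
Step 4: Jensen sum = log(7/1) + log(7/2) + log(7/2) + log(7/5) + log(7/5) = 5.1244
Step 5: n(R) = number of terms in the Jensen sum = count of zeros inside |z| < 7 = 5

5


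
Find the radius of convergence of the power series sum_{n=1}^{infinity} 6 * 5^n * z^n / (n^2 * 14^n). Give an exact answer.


Step 1: General term a_n = 6 * 5^n / (n^2 * 14^n)
Step 2: By the root test, |a_n|^(1/n) = 6^(1/n) * 5 / (n^(2/n) * 14) -> 5/14 as n -> infinity (since 6^(1/n) -> 1 and n^(2/n) -> 1)
Step 3: R = 1/lim|a_n|^(1/n) = 14/5

14/5


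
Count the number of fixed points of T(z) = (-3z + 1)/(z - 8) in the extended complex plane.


Step 1: Fixed points satisfy T(z) = z
Step 2: z^2 - 5z - 1 = 0
Step 3: Discriminant = (-5)^2 - 4*1*(-1) = 29
Step 4: Number of fixed points = 2

2


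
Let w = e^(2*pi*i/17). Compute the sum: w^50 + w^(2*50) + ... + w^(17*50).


Step 1: The sum sum_{j=1}^{n} w^(k*j) equals n if n | k, else 0.
Step 2: Here n = 17, k = 50
Step 3: Does n divide k? 17 | 50 -> False
Step 4: Sum = 0

0


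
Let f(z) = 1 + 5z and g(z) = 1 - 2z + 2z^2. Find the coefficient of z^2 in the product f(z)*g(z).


Step 1: z^2 term in f*g comes from: (1)*(2z^2) + (5z)*(-2z) + (0)*(1)
Step 2: = 2 - 10 + 0
Step 3: = -8

-8


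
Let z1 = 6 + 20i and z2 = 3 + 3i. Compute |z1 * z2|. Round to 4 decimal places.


Step 1: |z1| = sqrt(6^2 + 20^2) = sqrt(436)
Step 2: |z2| = sqrt(3^2 + 3^2) = sqrt(18)
Step 3: |z1*z2| = |z1|*|z2| = sqrt(436) * sqrt(18) = sqrt(436 * 18) = sqrt(7848)
Step 4: = 88.5889

88.5889


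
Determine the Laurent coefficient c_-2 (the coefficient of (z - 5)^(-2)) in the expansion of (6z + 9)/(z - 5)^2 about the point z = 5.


Step 1: Write the numerator in powers of (z - 5): 6z + 9 = 6(z - 5) + (6*5 + 9) = 6(z - 5) + 39
Step 2: Divide by (z - 5)^2: f(z) = 39(z - 5)^(-2) + 6(z - 5)^(-1)
Step 3: This finite sum is the Laurent series of f about z = 5.
Step 4: Coefficient of (z - 5)^(-2) = 6*5 + 9 = 39

39


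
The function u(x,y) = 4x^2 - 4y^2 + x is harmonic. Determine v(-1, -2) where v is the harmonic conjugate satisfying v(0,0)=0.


Step 1: v_x = -u_y = 8y + 0
Step 2: v_y = u_x = 8x + 1
Step 3: v = 8xy + y + C
Step 4: v(0,0) = 0 => C = 0
Step 5: v(-1, -2) = 14

14


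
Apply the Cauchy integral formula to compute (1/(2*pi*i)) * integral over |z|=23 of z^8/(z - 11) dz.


Step 1: f(z) = z^8, a = 11 is inside |z| = 23
Step 2: By Cauchy integral formula: (1/(2pi*i)) * integral = f(a)
Step 3: f(11) = 11^8 = 214358881

214358881


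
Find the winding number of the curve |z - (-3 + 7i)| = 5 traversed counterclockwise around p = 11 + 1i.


Step 1: Center c = (-3, 7), radius = 5
Step 2: |p - c|^2 = 14^2 + (-6)^2 = 232
Step 3: r^2 = 25
Step 4: |p-c| > r so winding number = 0

0


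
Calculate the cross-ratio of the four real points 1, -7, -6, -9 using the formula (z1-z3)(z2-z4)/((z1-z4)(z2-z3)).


Step 1: (z1-z3)(z2-z4) = 7 * 2 = 14
Step 2: (z1-z4)(z2-z3) = 10 * (-1) = -10
Step 3: Cross-ratio = -14/10 = -7/5

-7/5


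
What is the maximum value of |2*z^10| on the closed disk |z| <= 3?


Step 1: On |z| = 3, |f(z)| = 2 * |z|^10 = 2 * 3^10
Step 2: By maximum modulus principle, maximum is on boundary.
Step 3: Maximum = 2 * 59049 = 118098

118098


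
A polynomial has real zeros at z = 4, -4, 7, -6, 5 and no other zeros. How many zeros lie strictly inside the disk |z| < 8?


Step 1: Check each root:
  z = 4: |4| = 4 < 8
  z = -4: |-4| = 4 < 8
  z = 7: |7| = 7 < 8
  z = -6: |-6| = 6 < 8
  z = 5: |5| = 5 < 8
Step 2: Count = 5

5


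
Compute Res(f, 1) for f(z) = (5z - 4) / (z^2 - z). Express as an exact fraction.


Step 1: Q(z) = z^2 - z = (z - 1)(z)
Step 2: Q'(z) = 2z - 1
Step 3: Q'(1) = 1, P(1) = 1
Step 4: Res = P(1)/Q'(1) = 1/1 = 1

1


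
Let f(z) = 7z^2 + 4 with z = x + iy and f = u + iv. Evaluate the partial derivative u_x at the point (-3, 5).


Step 1: f(z) = 7(x+iy)^2 + 4
Step 2: u = 7(x^2 - y^2) + 4
Step 3: u_x = 14x + 0
Step 4: At (-3, 5): u_x = -42 + 0 = -42

-42


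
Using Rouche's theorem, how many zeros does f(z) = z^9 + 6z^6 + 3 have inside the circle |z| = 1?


Step 1: On |z| = 1 the three terms have sizes |z^9| = 1^9 = 1, |6z^6| = 6*1^6 = 6, |3| = 3
Step 2: The dominant term is g(z) = 6z^6; let h(z) = z^9 + 3 so f = g + h
Step 3: On |z| = 1: |g| = 6 and |h| <= 1 + 3 = 4
Step 4: Since 6 > 4, |h| < |g| on |z| = 1, so by Rouche f has the same number of zeros as g inside |z| < 1
Step 5: g(z) = 6z^6 has 6 zeros (at the origin, multiplicity 6) inside |z| < 1. Answer = 6

6


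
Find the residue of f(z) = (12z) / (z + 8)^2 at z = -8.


Step 1: Pole of order 2 at z = -8
Step 2: Res = lim d/dz [(z + 8)^2 * f(z)] as z -> -8
Step 3: (z + 8)^2 * f(z) = 12z
Step 4: d/dz[12z] = 12

12


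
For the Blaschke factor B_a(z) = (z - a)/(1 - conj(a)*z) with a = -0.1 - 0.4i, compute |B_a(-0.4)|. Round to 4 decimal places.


Step 1: Numerator z0 - a = -0.4 - (-0.1 - 0.4i) = -0.3 + 0.4i
Step 2: Denominator 1 - conj(a)*z0 = 1 - (-0.1 + 0.4i)*(-0.4) = 0.96 + 0.16i
Step 3: |z0 - a|^2 = (-0.3)^2 + 0.4^2 = 0.25; |1 - conj(a)*z0|^2 = 0.96^2 + 0.16^2 = 0.9472
Step 4: |B_a(-0.4)| = sqrt(0.25 / 0.9472) = sqrt(0.263936)
Step 5: = 0.5137

0.5137


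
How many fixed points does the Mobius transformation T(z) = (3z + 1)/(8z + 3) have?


Step 1: Fixed points satisfy T(z) = z
Step 2: 8z^2 - 1 = 0
Step 3: Discriminant = 0^2 - 4*8*(-1) = 32
Step 4: Number of fixed points = 2

2


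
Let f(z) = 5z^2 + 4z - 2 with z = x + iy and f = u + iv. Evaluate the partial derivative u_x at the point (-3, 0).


Step 1: f(z) = 5(x+iy)^2 + 4(x+iy) - 2
Step 2: u = 5(x^2 - y^2) + 4x - 2
Step 3: u_x = 10x + 4
Step 4: At (-3, 0): u_x = -30 + 4 = -26

-26


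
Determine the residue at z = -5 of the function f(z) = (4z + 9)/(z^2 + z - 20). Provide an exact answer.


Step 1: Q(z) = z^2 + z - 20 = (z + 5)(z - 4)
Step 2: Q'(z) = 2z + 1
Step 3: Q'(-5) = -9, P(-5) = -11
Step 4: Res = P(-5)/Q'(-5) = -11/(-9) = 11/9

11/9


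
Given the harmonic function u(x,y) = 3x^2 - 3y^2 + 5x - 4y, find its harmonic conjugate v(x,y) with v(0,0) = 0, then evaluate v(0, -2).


Step 1: v_x = -u_y = 6y + 4
Step 2: v_y = u_x = 6x + 5
Step 3: v = 6xy + 4x + 5y + C
Step 4: v(0,0) = 0 => C = 0
Step 5: v(0, -2) = -10

-10


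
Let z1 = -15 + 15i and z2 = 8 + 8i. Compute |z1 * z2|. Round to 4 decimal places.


Step 1: |z1| = sqrt((-15)^2 + 15^2) = sqrt(450)
Step 2: |z2| = sqrt(8^2 + 8^2) = sqrt(128)
Step 3: |z1*z2| = |z1|*|z2| = sqrt(450) * sqrt(128) = sqrt(450 * 128) = sqrt(57600)
Step 4: = 240.0

240.0


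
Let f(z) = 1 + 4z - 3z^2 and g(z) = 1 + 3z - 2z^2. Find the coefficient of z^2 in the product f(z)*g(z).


Step 1: z^2 term in f*g comes from: (1)*(-2z^2) + (4z)*(3z) + (-3z^2)*(1)
Step 2: = -2 + 12 - 3
Step 3: = 7

7


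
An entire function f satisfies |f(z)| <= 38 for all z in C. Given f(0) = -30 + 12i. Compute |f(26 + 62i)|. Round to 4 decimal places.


Step 1: By Liouville's theorem, a bounded entire function is constant.
Step 2: f(z) = f(0) = -30 + 12i for all z.
Step 3: |f(w)| = |-30 + 12i| = sqrt(900 + 144)
Step 4: = 32.311

32.311


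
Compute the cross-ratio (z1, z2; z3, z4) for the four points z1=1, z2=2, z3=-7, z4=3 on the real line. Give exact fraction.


Step 1: (z1-z3)(z2-z4) = 8 * (-1) = -8
Step 2: (z1-z4)(z2-z3) = (-2) * 9 = -18
Step 3: Cross-ratio = 8/18 = 4/9

4/9


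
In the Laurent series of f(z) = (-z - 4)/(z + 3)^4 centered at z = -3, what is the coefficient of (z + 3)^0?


Step 1: Write the numerator in powers of (z + 3): -z - 4 = -(z + 3) + (-1*(-3) - 4) = -(z + 3) - 1
Step 2: Divide by (z + 3)^4: f(z) = -(z + 3)^(-4) - (z + 3)^(-3)
Step 3: This finite sum is the Laurent series of f about z = -3.
Step 4: Only the powers -4 and -3 appear, so the coefficient of (z + 3)^0 = 0

0


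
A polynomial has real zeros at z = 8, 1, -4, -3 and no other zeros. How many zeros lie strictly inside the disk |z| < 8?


Step 1: Check each root:
  z = 8: |8| = 8 >= 8
  z = 1: |1| = 1 < 8
  z = -4: |-4| = 4 < 8
  z = -3: |-3| = 3 < 8
Step 2: Count = 3

3


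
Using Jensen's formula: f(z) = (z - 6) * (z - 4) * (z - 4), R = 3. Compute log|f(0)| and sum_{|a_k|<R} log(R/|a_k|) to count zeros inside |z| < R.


Jensen's formula: (1/2pi)*integral log|f(Re^it)|dt = log|f(0)| + sum_{|a_k|<R} log(R/|a_k|)
Step 1: f(0) = (-6) * (-4) * (-4) = -96
Step 2: log|f(0)| = log|6| + log|4| + log|4| = 4.5643
Step 3: Zeros inside |z| < 3: none
Step 4: Jensen sum = (empty sum) = 0
Step 5: n(R) = number of terms in the Jensen sum = count of zeros inside |z| < 3 = 0

0


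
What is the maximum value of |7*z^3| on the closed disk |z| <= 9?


Step 1: On |z| = 9, |f(z)| = 7 * |z|^3 = 7 * 9^3
Step 2: By maximum modulus principle, maximum is on boundary.
Step 3: Maximum = 7 * 729 = 5103

5103


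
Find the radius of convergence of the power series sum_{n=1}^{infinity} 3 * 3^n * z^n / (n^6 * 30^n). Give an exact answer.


Step 1: General term a_n = 3 * 3^n / (n^6 * 30^n)
Step 2: By the root test, |a_n|^(1/n) = 3^(1/n) * 3 / (n^(6/n) * 30) -> 3/30 as n -> infinity (since 3^(1/n) -> 1 and n^(6/n) -> 1)
Step 3: R = 1/lim|a_n|^(1/n) = 30/3 = 10

10


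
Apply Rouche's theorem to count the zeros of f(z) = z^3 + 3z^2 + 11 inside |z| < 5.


Step 1: On |z| = 5 the three terms have sizes |z^3| = 5^3 = 125, |3z^2| = 3*5^2 = 75, |11| = 11
Step 2: The dominant term is g(z) = z^3; let h(z) = 3z^2 + 11 so f = g + h
Step 3: On |z| = 5: |g| = 125 and |h| <= 75 + 11 = 86
Step 4: Since 125 > 86, |h| < |g| on |z| = 5, so by Rouche f has the same number of zeros as g inside |z| < 5
Step 5: g(z) = z^3 has 3 zeros (all at the origin) inside |z| < 5. Answer = 3

3


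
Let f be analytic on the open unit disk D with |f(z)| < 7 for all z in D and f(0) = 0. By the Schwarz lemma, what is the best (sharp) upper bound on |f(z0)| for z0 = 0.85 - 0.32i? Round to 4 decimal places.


Step 1: g = f/7 maps D -> D with g(0) = 0, so by the Schwarz lemma |g(z)| <= |z|, i.e. |f(z)| <= 7|z|; this is sharp (f(z) = 7z).
Step 2: |z0|^2 = 0.85^2 + (-0.32)^2 = 0.8249
Step 3: |z0| = sqrt(0.8249) = 0.90824
Step 4: Best bound = 7 * |z0| = 7 * 0.90824 = 6.3577

6.3577


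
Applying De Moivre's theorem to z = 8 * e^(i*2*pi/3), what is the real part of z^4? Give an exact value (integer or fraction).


Step 1: By De Moivre's theorem, z^4 = 8^4 * e^(i*4*2*pi/3) = 4096 * (cos(8*pi/3) + i*sin(8*pi/3))
Step 2: |z|^4 = 8^4 = 4096
Step 3: Reduce the angle mod 2*pi: 8*pi/3 - 2*pi = 2*pi/3
Step 4: cos(2*pi/3) = -1/2
Step 5: Re(z^4) = 4096 * (-1/2) = -2048

-2048


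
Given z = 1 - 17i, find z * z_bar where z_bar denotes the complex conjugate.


Step 1: conj(z) = 1 + 17i
Step 2: z * conj(z) = 1^2 + (-17)^2
Step 3: = 1 + 289 = 290

290


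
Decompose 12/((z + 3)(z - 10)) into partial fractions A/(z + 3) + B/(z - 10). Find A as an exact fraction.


Step 1: Multiply both sides by (z + 3) and set z = -3
Step 2: A = 12 / (-3 - 10)
Step 3: A = 12 / (-13)
Step 4: A = -12/13

-12/13


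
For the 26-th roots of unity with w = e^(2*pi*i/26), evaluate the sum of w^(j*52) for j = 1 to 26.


Step 1: The sum sum_{j=1}^{n} w^(k*j) equals n if n | k, else 0.
Step 2: Here n = 26, k = 52
Step 3: Does n divide k? 26 | 52 -> True
Step 4: Sum = 26

26


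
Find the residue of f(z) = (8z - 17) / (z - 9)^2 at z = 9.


Step 1: Pole of order 2 at z = 9
Step 2: Res = lim d/dz [(z - 9)^2 * f(z)] as z -> 9
Step 3: (z - 9)^2 * f(z) = 8z - 17
Step 4: d/dz[8z - 17] = 8

8


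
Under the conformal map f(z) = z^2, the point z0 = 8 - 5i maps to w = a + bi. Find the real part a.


Step 1: z0 = 8 - 5i
Step 2: z0^2 = 8^2 - (-5)^2 - 80i
Step 3: real part = 64 - 25 = 39

39


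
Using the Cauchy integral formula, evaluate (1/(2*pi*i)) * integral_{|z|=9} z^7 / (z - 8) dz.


Step 1: f(z) = z^7, a = 8 is inside |z| = 9
Step 2: By Cauchy integral formula: (1/(2pi*i)) * integral = f(a)
Step 3: f(8) = 8^7 = 2097152

2097152


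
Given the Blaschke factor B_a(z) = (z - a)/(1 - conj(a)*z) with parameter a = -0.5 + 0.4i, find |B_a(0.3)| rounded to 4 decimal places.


Step 1: Numerator z0 - a = 0.3 - (-0.5 + 0.4i) = 0.8 - 0.4i
Step 2: Denominator 1 - conj(a)*z0 = 1 - (-0.5 - 0.4i)*0.3 = 1.15 + 0.12i
Step 3: |z0 - a|^2 = 0.8^2 + (-0.4)^2 = 0.8; |1 - conj(a)*z0|^2 = 1.15^2 + 0.12^2 = 1.3369
Step 4: |B_a(0.3)| = sqrt(0.8 / 1.3369) = sqrt(0.598399)
Step 5: = 0.7736

0.7736


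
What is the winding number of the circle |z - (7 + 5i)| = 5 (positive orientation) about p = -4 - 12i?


Step 1: Center c = (7, 5), radius = 5
Step 2: |p - c|^2 = (-11)^2 + (-17)^2 = 410
Step 3: r^2 = 25
Step 4: |p-c| > r so winding number = 0

0


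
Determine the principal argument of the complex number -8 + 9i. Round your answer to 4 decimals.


Step 1: z = -8 + 9i
Step 2: arg(z) = atan2(9, -8)
Step 3: arg(z) = 2.2974

2.2974


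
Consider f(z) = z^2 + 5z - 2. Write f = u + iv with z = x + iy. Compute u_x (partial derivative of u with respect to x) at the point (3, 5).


Step 1: f(z) = (x+iy)^2 + 5(x+iy) - 2
Step 2: u = (x^2 - y^2) + 5x - 2
Step 3: u_x = 2x + 5
Step 4: At (3, 5): u_x = 6 + 5 = 11

11


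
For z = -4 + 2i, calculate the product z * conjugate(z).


Step 1: conj(z) = -4 - 2i
Step 2: z * conj(z) = (-4)^2 + 2^2
Step 3: = 16 + 4 = 20

20


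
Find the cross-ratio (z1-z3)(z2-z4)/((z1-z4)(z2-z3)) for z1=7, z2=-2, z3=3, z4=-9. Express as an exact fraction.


Step 1: (z1-z3)(z2-z4) = 4 * 7 = 28
Step 2: (z1-z4)(z2-z3) = 16 * (-5) = -80
Step 3: Cross-ratio = -28/80 = -7/20

-7/20


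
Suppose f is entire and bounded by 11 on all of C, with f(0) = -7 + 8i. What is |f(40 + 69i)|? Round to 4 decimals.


Step 1: By Liouville's theorem, a bounded entire function is constant.
Step 2: f(z) = f(0) = -7 + 8i for all z.
Step 3: |f(w)| = |-7 + 8i| = sqrt(49 + 64)
Step 4: = 10.6301

10.6301


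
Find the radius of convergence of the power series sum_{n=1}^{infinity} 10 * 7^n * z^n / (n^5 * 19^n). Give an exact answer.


Step 1: General term a_n = 10 * 7^n / (n^5 * 19^n)
Step 2: By the root test, |a_n|^(1/n) = 10^(1/n) * 7 / (n^(5/n) * 19) -> 7/19 as n -> infinity (since 10^(1/n) -> 1 and n^(5/n) -> 1)
Step 3: R = 1/lim|a_n|^(1/n) = 19/7

19/7


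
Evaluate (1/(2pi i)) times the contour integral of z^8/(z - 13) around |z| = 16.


Step 1: f(z) = z^8, a = 13 is inside |z| = 16
Step 2: By Cauchy integral formula: (1/(2pi*i)) * integral = f(a)
Step 3: f(13) = 13^8 = 815730721

815730721


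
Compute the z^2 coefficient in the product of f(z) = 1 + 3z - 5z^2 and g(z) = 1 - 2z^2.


Step 1: z^2 term in f*g comes from: (1)*(-2z^2) + (3z)*(0) + (-5z^2)*(1)
Step 2: = -2 + 0 - 5
Step 3: = -7

-7


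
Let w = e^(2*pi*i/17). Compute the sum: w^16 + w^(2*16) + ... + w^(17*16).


Step 1: The sum sum_{j=1}^{n} w^(k*j) equals n if n | k, else 0.
Step 2: Here n = 17, k = 16
Step 3: Does n divide k? 17 | 16 -> False
Step 4: Sum = 0

0


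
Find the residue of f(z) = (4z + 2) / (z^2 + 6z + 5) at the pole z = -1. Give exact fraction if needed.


Step 1: Q(z) = z^2 + 6z + 5 = (z + 1)(z + 5)
Step 2: Q'(z) = 2z + 6
Step 3: Q'(-1) = 4, P(-1) = -2
Step 4: Res = P(-1)/Q'(-1) = -2/4 = -1/2

-1/2


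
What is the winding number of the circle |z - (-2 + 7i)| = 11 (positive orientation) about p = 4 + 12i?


Step 1: Center c = (-2, 7), radius = 11
Step 2: |p - c|^2 = 6^2 + 5^2 = 61
Step 3: r^2 = 121
Step 4: |p-c| < r so winding number = 1

1


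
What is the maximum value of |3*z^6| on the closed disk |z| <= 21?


Step 1: On |z| = 21, |f(z)| = 3 * |z|^6 = 3 * 21^6
Step 2: By maximum modulus principle, maximum is on boundary.
Step 3: Maximum = 3 * 85766121 = 257298363

257298363


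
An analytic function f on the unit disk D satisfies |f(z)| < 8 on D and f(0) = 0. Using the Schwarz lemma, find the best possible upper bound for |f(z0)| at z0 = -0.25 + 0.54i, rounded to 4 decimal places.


Step 1: g = f/8 maps D -> D with g(0) = 0, so by the Schwarz lemma |g(z)| <= |z|, i.e. |f(z)| <= 8|z|; this is sharp (f(z) = 8z).
Step 2: |z0|^2 = (-0.25)^2 + 0.54^2 = 0.3541
Step 3: |z0| = sqrt(0.3541) = 0.595063
Step 4: Best bound = 8 * |z0| = 8 * 0.595063 = 4.7605

4.7605


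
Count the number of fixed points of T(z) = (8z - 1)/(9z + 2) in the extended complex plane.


Step 1: Fixed points satisfy T(z) = z
Step 2: 9z^2 - 6z + 1 = 0
Step 3: Discriminant = (-6)^2 - 4*9*1 = 0
Step 4: Number of fixed points = 1

1


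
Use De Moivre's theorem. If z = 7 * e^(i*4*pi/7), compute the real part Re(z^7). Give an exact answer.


Step 1: By De Moivre's theorem, z^7 = 7^7 * e^(i*7*4*pi/7) = 823543 * (cos(4*pi) + i*sin(4*pi))
Step 2: |z|^7 = 7^7 = 823543
Step 3: Reduce the angle mod 2*pi: 4*pi - 4*pi = 0
Step 4: cos(0) = 1
Step 5: Re(z^7) = 823543 * 1 = 823543

823543


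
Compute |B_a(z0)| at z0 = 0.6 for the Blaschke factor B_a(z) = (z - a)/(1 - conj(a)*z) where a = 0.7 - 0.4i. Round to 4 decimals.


Step 1: Numerator z0 - a = 0.6 - (0.7 - 0.4i) = -0.1 + 0.4i
Step 2: Denominator 1 - conj(a)*z0 = 1 - (0.7 + 0.4i)*0.6 = 0.58 - 0.24i
Step 3: |z0 - a|^2 = (-0.1)^2 + 0.4^2 = 0.17; |1 - conj(a)*z0|^2 = 0.58^2 + (-0.24)^2 = 0.394
Step 4: |B_a(0.6)| = sqrt(0.17 / 0.394) = sqrt(0.431472)
Step 5: = 0.6569

0.6569


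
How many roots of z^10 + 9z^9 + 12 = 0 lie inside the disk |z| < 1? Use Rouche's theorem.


Step 1: On |z| = 1 the three terms have sizes |z^10| = 1^10 = 1, |9z^9| = 9*1^9 = 9, |12| = 12
Step 2: The dominant term is g(z) = 12; let h(z) = z^10 + 9z^9 so f = g + h
Step 3: On |z| = 1: |g| = 12 and |h| <= 1 + 9 = 10
Step 4: Since 12 > 10, |h| < |g| on |z| = 1, so by Rouche f has the same number of zeros as g inside |z| < 1
Step 5: g(z) = 12 is a nonzero constant with no zeros inside |z| < 1. Answer = 0

0


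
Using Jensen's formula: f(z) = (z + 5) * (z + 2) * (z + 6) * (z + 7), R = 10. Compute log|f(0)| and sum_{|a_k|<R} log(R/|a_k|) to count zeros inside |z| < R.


Jensen's formula: (1/2pi)*integral log|f(Re^it)|dt = log|f(0)| + sum_{|a_k|<R} log(R/|a_k|)
Step 1: f(0) = 5 * 2 * 6 * 7 = 420
Step 2: log|f(0)| = log|-5| + log|-2| + log|-6| + log|-7| = 6.0403
Step 3: Zeros inside |z| < 10: -5, -2, -6, -7
Step 4: Jensen sum = log(10/5) + log(10/2) + log(10/6) + log(10/7) = 3.1701
Step 5: n(R) = number of terms in the Jensen sum = count of zeros inside |z| < 10 = 4

4


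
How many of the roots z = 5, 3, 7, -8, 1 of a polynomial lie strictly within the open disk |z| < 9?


Step 1: Check each root:
  z = 5: |5| = 5 < 9
  z = 3: |3| = 3 < 9
  z = 7: |7| = 7 < 9
  z = -8: |-8| = 8 < 9
  z = 1: |1| = 1 < 9
Step 2: Count = 5

5


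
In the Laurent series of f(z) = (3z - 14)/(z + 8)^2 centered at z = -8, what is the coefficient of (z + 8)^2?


Step 1: Write the numerator in powers of (z + 8): 3z - 14 = 3(z + 8) + (3*(-8) - 14) = 3(z + 8) - 38
Step 2: Divide by (z + 8)^2: f(z) = -38(z + 8)^(-2) + 3(z + 8)^(-1)
Step 3: This finite sum is the Laurent series of f about z = -8.
Step 4: Only the powers -2 and -1 appear, so the coefficient of (z + 8)^2 = 0

0


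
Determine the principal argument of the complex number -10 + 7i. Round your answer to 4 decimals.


Step 1: z = -10 + 7i
Step 2: arg(z) = atan2(7, -10)
Step 3: arg(z) = 2.5309

2.5309


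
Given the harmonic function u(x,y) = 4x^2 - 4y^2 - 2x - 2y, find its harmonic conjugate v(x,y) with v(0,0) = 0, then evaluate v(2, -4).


Step 1: v_x = -u_y = 8y + 2
Step 2: v_y = u_x = 8x - 2
Step 3: v = 8xy + 2x - 2y + C
Step 4: v(0,0) = 0 => C = 0
Step 5: v(2, -4) = -52

-52


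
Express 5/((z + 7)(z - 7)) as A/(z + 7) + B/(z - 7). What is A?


Step 1: Multiply both sides by (z + 7) and set z = -7
Step 2: A = 5 / (-7 - 7)
Step 3: A = 5 / (-14)
Step 4: A = -5/14

-5/14


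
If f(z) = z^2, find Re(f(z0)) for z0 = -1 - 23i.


Step 1: z0 = -1 - 23i
Step 2: z0^2 = (-1)^2 - (-23)^2 + 46i
Step 3: real part = 1 - 529 = -528

-528


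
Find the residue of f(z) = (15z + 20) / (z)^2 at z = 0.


Step 1: Pole of order 2 at z = 0
Step 2: Res = lim d/dz [(z)^2 * f(z)] as z -> 0
Step 3: (z)^2 * f(z) = 15z + 20
Step 4: d/dz[15z + 20] = 15

15


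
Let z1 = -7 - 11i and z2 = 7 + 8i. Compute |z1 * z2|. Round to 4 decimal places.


Step 1: |z1| = sqrt((-7)^2 + (-11)^2) = sqrt(170)
Step 2: |z2| = sqrt(7^2 + 8^2) = sqrt(113)
Step 3: |z1*z2| = |z1|*|z2| = sqrt(170) * sqrt(113) = sqrt(170 * 113) = sqrt(19210)
Step 4: = 138.6001

138.6001


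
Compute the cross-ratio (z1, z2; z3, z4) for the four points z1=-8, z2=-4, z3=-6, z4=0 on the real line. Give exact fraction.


Step 1: (z1-z3)(z2-z4) = (-2) * (-4) = 8
Step 2: (z1-z4)(z2-z3) = (-8) * 2 = -16
Step 3: Cross-ratio = -8/16 = -1/2

-1/2


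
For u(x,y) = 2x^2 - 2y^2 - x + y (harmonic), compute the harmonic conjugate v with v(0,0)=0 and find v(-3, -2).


Step 1: v_x = -u_y = 4y - 1
Step 2: v_y = u_x = 4x - 1
Step 3: v = 4xy - x - y + C
Step 4: v(0,0) = 0 => C = 0
Step 5: v(-3, -2) = 29

29


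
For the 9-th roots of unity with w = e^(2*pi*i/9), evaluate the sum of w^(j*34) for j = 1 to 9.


Step 1: The sum sum_{j=1}^{n} w^(k*j) equals n if n | k, else 0.
Step 2: Here n = 9, k = 34
Step 3: Does n divide k? 9 | 34 -> False
Step 4: Sum = 0

0


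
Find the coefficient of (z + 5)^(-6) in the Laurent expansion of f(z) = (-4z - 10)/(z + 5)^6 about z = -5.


Step 1: Write the numerator in powers of (z + 5): -4z - 10 = -4(z + 5) + (-4*(-5) - 10) = -4(z + 5) + 10
Step 2: Divide by (z + 5)^6: f(z) = 10(z + 5)^(-6) - 4(z + 5)^(-5)
Step 3: This finite sum is the Laurent series of f about z = -5.
Step 4: Coefficient of (z + 5)^(-6) = -4*(-5) - 10 = 10

10


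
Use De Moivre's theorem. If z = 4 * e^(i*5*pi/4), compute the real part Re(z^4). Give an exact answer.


Step 1: By De Moivre's theorem, z^4 = 4^4 * e^(i*4*5*pi/4) = 256 * (cos(5*pi) + i*sin(5*pi))
Step 2: |z|^4 = 4^4 = 256
Step 3: Reduce the angle mod 2*pi: 5*pi - 4*pi = pi
Step 4: cos(pi) = -1
Step 5: Re(z^4) = 256 * (-1) = -256

-256


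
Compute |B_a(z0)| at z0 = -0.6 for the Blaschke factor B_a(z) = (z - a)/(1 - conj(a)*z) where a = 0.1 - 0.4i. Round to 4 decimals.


Step 1: Numerator z0 - a = -0.6 - (0.1 - 0.4i) = -0.7 + 0.4i
Step 2: Denominator 1 - conj(a)*z0 = 1 - (0.1 + 0.4i)*(-0.6) = 1.06 + 0.24i
Step 3: |z0 - a|^2 = (-0.7)^2 + 0.4^2 = 0.65; |1 - conj(a)*z0|^2 = 1.06^2 + 0.24^2 = 1.1812
Step 4: |B_a(-0.6)| = sqrt(0.65 / 1.1812) = sqrt(0.550288)
Step 5: = 0.7418

0.7418


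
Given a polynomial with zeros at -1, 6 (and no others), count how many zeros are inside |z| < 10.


Step 1: Check each root:
  z = -1: |-1| = 1 < 10
  z = 6: |6| = 6 < 10
Step 2: Count = 2

2


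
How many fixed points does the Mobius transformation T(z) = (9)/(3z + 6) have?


Step 1: Fixed points satisfy T(z) = z
Step 2: 3z^2 + 6z - 9 = 0
Step 3: Discriminant = 6^2 - 4*3*(-9) = 144
Step 4: Number of fixed points = 2

2


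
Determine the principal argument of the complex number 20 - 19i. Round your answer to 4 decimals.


Step 1: z = 20 - 19i
Step 2: arg(z) = atan2(-19, 20)
Step 3: arg(z) = -0.7598

-0.7598


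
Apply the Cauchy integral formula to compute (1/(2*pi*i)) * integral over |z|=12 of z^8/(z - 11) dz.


Step 1: f(z) = z^8, a = 11 is inside |z| = 12
Step 2: By Cauchy integral formula: (1/(2pi*i)) * integral = f(a)
Step 3: f(11) = 11^8 = 214358881

214358881


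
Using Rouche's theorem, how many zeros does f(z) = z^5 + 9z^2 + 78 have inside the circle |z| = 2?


Step 1: On |z| = 2 the three terms have sizes |z^5| = 2^5 = 32, |9z^2| = 9*2^2 = 36, |78| = 78
Step 2: The dominant term is g(z) = 78; let h(z) = z^5 + 9z^2 so f = g + h
Step 3: On |z| = 2: |g| = 78 and |h| <= 32 + 36 = 68
Step 4: Since 78 > 68, |h| < |g| on |z| = 2, so by Rouche f has the same number of zeros as g inside |z| < 2
Step 5: g(z) = 78 is a nonzero constant with no zeros inside |z| < 2. Answer = 0

0


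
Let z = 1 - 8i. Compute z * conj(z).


Step 1: conj(z) = 1 + 8i
Step 2: z * conj(z) = 1^2 + (-8)^2
Step 3: = 1 + 64 = 65

65


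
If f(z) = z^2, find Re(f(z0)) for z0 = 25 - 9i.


Step 1: z0 = 25 - 9i
Step 2: z0^2 = 25^2 - (-9)^2 - 450i
Step 3: real part = 625 - 81 = 544

544


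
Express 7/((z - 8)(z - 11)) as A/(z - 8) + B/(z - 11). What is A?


Step 1: Multiply both sides by (z - 8) and set z = 8
Step 2: A = 7 / (8 - 11)
Step 3: A = 7 / (-3)
Step 4: A = -7/3

-7/3


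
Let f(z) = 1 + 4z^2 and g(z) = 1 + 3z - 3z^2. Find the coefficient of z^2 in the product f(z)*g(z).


Step 1: z^2 term in f*g comes from: (1)*(-3z^2) + (0)*(3z) + (4z^2)*(1)
Step 2: = -3 + 0 + 4
Step 3: = 1

1


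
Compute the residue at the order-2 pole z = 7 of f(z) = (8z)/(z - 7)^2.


Step 1: Pole of order 2 at z = 7
Step 2: Res = lim d/dz [(z - 7)^2 * f(z)] as z -> 7
Step 3: (z - 7)^2 * f(z) = 8z
Step 4: d/dz[8z] = 8

8


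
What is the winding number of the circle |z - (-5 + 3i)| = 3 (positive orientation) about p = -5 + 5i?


Step 1: Center c = (-5, 3), radius = 3
Step 2: |p - c|^2 = 0^2 + 2^2 = 4
Step 3: r^2 = 9
Step 4: |p-c| < r so winding number = 1

1


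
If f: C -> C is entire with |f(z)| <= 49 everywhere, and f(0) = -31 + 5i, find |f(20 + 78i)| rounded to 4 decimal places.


Step 1: By Liouville's theorem, a bounded entire function is constant.
Step 2: f(z) = f(0) = -31 + 5i for all z.
Step 3: |f(w)| = |-31 + 5i| = sqrt(961 + 25)
Step 4: = 31.4006

31.4006


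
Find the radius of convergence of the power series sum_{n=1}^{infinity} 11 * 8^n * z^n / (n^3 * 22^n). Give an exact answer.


Step 1: General term a_n = 11 * 8^n / (n^3 * 22^n)
Step 2: By the root test, |a_n|^(1/n) = 11^(1/n) * 8 / (n^(3/n) * 22) -> 8/22 as n -> infinity (since 11^(1/n) -> 1 and n^(3/n) -> 1)
Step 3: R = 1/lim|a_n|^(1/n) = 22/8 = 11/4

11/4


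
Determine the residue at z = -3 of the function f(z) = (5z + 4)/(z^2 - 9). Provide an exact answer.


Step 1: Q(z) = z^2 - 9 = (z + 3)(z - 3)
Step 2: Q'(z) = 2z
Step 3: Q'(-3) = -6, P(-3) = -11
Step 4: Res = P(-3)/Q'(-3) = -11/(-6) = 11/6

11/6


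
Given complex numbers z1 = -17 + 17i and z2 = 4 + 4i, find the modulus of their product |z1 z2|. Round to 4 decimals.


Step 1: |z1| = sqrt((-17)^2 + 17^2) = sqrt(578)
Step 2: |z2| = sqrt(4^2 + 4^2) = sqrt(32)
Step 3: |z1*z2| = |z1|*|z2| = sqrt(578) * sqrt(32) = sqrt(578 * 32) = sqrt(18496)
Step 4: = 136.0

136.0


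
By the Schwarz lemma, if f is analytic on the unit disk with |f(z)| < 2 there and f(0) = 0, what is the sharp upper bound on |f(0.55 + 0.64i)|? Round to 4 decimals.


Step 1: g = f/2 maps D -> D with g(0) = 0, so by the Schwarz lemma |g(z)| <= |z|, i.e. |f(z)| <= 2|z|; this is sharp (f(z) = 2z).
Step 2: |z0|^2 = 0.55^2 + 0.64^2 = 0.7121
Step 3: |z0| = sqrt(0.7121) = 0.84386
Step 4: Best bound = 2 * |z0| = 2 * 0.84386 = 1.6877

1.6877


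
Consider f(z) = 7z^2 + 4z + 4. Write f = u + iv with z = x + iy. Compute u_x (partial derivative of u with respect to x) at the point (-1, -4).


Step 1: f(z) = 7(x+iy)^2 + 4(x+iy) + 4
Step 2: u = 7(x^2 - y^2) + 4x + 4
Step 3: u_x = 14x + 4
Step 4: At (-1, -4): u_x = -14 + 4 = -10

-10
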